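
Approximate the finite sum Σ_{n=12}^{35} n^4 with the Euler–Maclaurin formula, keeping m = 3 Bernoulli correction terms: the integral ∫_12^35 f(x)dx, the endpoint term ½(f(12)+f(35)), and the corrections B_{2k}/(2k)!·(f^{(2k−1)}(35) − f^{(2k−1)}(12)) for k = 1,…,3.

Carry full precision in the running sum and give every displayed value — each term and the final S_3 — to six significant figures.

S_3 ≈ 1.12290e+07

The integral term ∫_12^35 x^4 dx = 1.04546e+07.
Boundary: ½(f(12) + f(35)) = ½(20736.0 + 1.50062e+06) = 760680.
Running total after boundary: 1.12153e+07.
Correction k=1: B_{2}/2! · (f^{(1)}(35) − f^{(1)}(12)) = 1/12 · (171500 − 6912.00) = 13715.7.
Running total after k=1: 1.12290e+07.
Correction k=2: B_{4}/4! · (f^{(3)}(35) − f^{(3)}(12)) = −1/720 · (840.000 − 288.000) = -0.766667.
Running total after k=2: 1.12290e+07.
Correction k=3: B_{6}/6! · (f^{(5)}(35) − f^{(5)}(12)) = 1/30240 · (0.00000 − 0.00000) = 0.00000.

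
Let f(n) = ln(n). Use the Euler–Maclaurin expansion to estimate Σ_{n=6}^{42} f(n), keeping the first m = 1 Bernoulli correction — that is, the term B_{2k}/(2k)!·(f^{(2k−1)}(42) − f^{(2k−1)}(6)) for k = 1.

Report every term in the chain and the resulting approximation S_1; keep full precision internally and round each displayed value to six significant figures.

S_1 ≈ 112.984

The integral term ∫_6^42 ln(x) dx = 110.232.
Boundary: ½(f(6) + f(42)) = ½(1.79176 + 3.73767) = 2.76471.
So far: 112.996.
Order-1 term: 1/12 · (0.0238095 − 0.166667) = -0.0119048.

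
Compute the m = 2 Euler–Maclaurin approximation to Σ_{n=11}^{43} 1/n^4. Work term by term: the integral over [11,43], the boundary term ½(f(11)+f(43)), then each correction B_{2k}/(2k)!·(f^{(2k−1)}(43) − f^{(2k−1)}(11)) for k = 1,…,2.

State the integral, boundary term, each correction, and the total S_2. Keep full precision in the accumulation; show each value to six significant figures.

S_2 ≈ 0.000282602

The integral term ∫_11^43 1/x^4 dx = 0.000246246.
Boundary: ½(f(11) + f(43)) = ½(6.83013e-05 + 2.92500e-07) = 3.42969e-05.
Running total after boundary: 0.000280543.
Correction k=1: B_{2}/2! · (f^{(1)}(43) − f^{(1)}(11)) = 1/12 · (-2.72093e-08 − (-2.48369e-05)) = 2.06747e-06.
After k=1: 0.000282610.
Correction k=2: B_{4}/4! · (f^{(3)}(43) − f^{(3)}(11)) = −1/720 · (-4.41471e-10 − (-6.15790e-06)) = -8.55202e-09.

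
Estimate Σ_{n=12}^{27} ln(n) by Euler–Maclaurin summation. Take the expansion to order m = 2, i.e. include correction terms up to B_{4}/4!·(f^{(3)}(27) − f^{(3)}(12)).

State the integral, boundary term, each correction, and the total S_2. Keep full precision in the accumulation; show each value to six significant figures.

S_2 ≈ 47.0552

The integral term ∫_12^27 ln(x) dx = 44.1687.
½[f(12) + f(27)] = ½[2.48491 + 3.29584] = 2.89037.
Running total after boundary: 47.0591.
k=1: B_{2}/(2)! × [f^{(1)}(27) − f^{(1)}(12)] = 1/12 × (0.0370370 − 0.0833333) = -0.00385802.
After k=1: 47.0552.
k=2: B_{4}/(4)! × [f^{(3)}(27) − f^{(3)}(12)] = −1/720 × (0.000101611 − 0.00115741) = 1.46638e-06.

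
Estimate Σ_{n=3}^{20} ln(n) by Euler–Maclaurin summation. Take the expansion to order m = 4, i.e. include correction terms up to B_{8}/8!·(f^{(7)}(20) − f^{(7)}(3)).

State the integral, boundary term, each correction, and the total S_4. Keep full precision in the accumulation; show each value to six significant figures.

S_4 ≈ 41.6425

∫_3^20 ln(x) dx evaluates to 39.6188.
½[f(3) + f(20)] = ½[1.09861 + 2.99573] = 2.04717.
Integral + boundary = 41.6660.
Correction k=1: B_{2}/2! · (f^{(1)}(20) − f^{(1)}(3)) = 1/12 · (0.0500000 − 0.333333) = -0.0236111.
After k=1: 41.6424.
Correction k=2: B_{4}/4! · (f^{(3)}(20) − f^{(3)}(3)) = −1/720 · (0.000250000 − 0.0740741) = 0.000102533.
After k=2: 41.6425.
Correction k=3: B_{6}/6! · (f^{(5)}(20) − f^{(5)}(3)) = 1/30240 · (7.50000e-06 − 0.0987654) = -3.26580e-06.
After k=3: 41.6425.
Correction k=4: B_{8}/8! · (f^{(7)}(20) − f^{(7)}(3)) = −1/1209600 · (5.62500e-07 − 0.329218) = 2.72171e-07.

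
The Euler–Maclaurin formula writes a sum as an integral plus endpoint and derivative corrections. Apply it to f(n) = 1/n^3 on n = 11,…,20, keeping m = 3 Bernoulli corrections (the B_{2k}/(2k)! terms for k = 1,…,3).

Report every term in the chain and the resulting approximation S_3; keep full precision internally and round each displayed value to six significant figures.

S_3 ≈ 0.00333586

The integral term ∫_11^20 1/x^3 dx = 0.00288223.
Boundary: ½(f(11) + f(20)) = ½(0.000751315 + 0.000125000) = 0.000438157.
Integral + boundary = 0.00332039.
k=1: B_{2}/(2)! × [f^{(1)}(20) − f^{(1)}(11)] = 1/12 × (-1.87500e-05 − (-0.000204904)) = 1.55128e-05.
Partial sum through k=1: 0.00333590.
k=2: B_{4}/(4)! × [f^{(3)}(20) − f^{(3)}(11)] = −1/720 × (-9.37500e-07 − (-3.38684e-05)) = -4.57374e-08.
Partial sum through k=2: 0.00333586.
k=3: B_{6}/(6)! × [f^{(5)}(20) − f^{(5)}(11)] = 1/30240 × (-9.84375e-08 − (-1.17560e-05)) = 3.85501e-10.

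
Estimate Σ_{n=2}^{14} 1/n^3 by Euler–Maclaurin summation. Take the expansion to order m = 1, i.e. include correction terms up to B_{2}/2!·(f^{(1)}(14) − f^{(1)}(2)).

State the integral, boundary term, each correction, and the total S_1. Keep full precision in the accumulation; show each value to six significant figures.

S_1 ≈ 0.200750

Integral: ∫_2^14 1/x^3 dx = 0.122449.
½[f(2) + f(14)] = ½[0.125000 + 0.000364431] = 0.0626822.
Integral + boundary = 0.185131.
Correction k=1: B_{2}/2! · (f^{(1)}(14) − f^{(1)}(2)) = 1/12 · (-7.80925e-05 − (-0.187500)) = 0.0156185.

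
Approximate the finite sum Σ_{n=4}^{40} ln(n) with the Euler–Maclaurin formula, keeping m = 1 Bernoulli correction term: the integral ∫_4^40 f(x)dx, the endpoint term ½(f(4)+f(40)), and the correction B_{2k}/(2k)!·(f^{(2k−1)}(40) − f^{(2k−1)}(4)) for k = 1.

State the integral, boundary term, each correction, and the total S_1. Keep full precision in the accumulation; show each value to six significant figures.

The integral term ∫_4^40 ln(x) dx = 106.010.
½[f(4) + f(40)] = ½[1.38629 + 3.68888] = 2.53759.
Running total after boundary: 108.548.
Correction k=1: B_{2}/2! · (f^{(1)}(40) − f^{(1)}(4)) = 1/12 · (0.0250000 − 0.250000) = -0.0187500.

S_1 ≈ 108.529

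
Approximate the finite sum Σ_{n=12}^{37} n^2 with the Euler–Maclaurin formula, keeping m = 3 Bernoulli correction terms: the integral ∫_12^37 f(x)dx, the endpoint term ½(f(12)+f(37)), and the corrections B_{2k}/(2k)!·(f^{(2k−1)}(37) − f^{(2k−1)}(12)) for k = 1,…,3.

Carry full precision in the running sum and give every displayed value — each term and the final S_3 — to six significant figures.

S_3 ≈ 17069.0

∫_12^37 x^2 dx evaluates to 16308.3.
½[f(12) + f(37)] = ½[144.000 + 1369.00] = 756.500.
Integral + boundary = 17064.8.
Order-1 term: 1/12 · (74.0000 − 24.0000) = 4.16667.
Running total after k=1: 17069.0.
Order-2 term: −1/720 · (0.00000 − 0.00000) = 0.00000.
Running total after k=2: 17069.0.
Order-3 term: 1/30240 · (0.00000 − 0.00000) = 0.00000.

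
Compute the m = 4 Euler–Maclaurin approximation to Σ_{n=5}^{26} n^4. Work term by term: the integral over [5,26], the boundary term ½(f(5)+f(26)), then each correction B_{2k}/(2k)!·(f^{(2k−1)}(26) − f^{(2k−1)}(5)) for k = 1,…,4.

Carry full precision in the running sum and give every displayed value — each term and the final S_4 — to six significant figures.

∫_5^26 x^4 dx evaluates to 2.37565e+06.
½[f(5) + f(26)] = ½[625.000 + 456976] = 228800.
So far: 2.60445e+06.
Order-1 term: 1/12 · (70304.0 − 500.000) = 5817.00.
Running total after k=1: 2.61027e+06.
Order-2 term: −1/720 · (624.000 − 120.000) = -0.700000.
Running total after k=2: 2.61027e+06.
Order-3 term: 1/30240 · (0.00000 − 0.00000) = 0.00000.
Running total after k=3: 2.61027e+06.
Order-4 term: −1/1209600 · (0.00000 − 0.00000) = 0.00000.

S_4 ≈ 2.61027e+06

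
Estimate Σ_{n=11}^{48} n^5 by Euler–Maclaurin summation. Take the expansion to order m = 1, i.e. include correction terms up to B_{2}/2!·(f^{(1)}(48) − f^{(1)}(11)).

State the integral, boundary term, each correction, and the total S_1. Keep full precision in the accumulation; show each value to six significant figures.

∫_11^48 x^5 dx evaluates to 2.03814e+09.
Boundary: ½(f(11) + f(48)) = ½(161051 + 2.54804e+08) = 1.27483e+08.
So far: 2.16562e+09.
Order-1 term: 1/12 · (2.65421e+07 − 73205.0) = 2.20574e+06.

S_1 ≈ 2.16782e+09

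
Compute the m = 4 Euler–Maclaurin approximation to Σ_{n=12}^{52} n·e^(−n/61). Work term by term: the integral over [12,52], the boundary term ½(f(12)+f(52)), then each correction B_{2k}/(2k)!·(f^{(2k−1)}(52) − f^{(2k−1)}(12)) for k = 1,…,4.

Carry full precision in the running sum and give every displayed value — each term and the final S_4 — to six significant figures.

Integral: ∫_12^52 x·e^(−x/61) dx = 718.846.
½[f(12) + f(52)] = ½[9.85703 + 22.1710] = 16.0140.
So far: 734.860.
Correction k=1: B_{2}/2! · (f^{(1)}(52) − f^{(1)}(12)) = 1/12 · (0.0629063 − 0.659829) = -0.0497435.
Running total after k=1: 734.810.
Correction k=2: B_{4}/4! · (f^{(3)}(52) − f^{(3)}(12)) = −1/720 · (0.000246073 − 0.000618830) = 5.17719e-07.
Running total after k=2: 734.810.
Correction k=3: B_{6}/6! · (f^{(5)}(52) − f^{(5)}(12)) = 1/30240 · (1.27718e-07 − 2.84960e-07) = -5.19978e-12.
Running total after k=3: 734.810.
Correction k=4: B_{8}/8! · (f^{(7)}(52) − f^{(7)}(12)) = −1/1209600 · (5.08750e-11 − 1.08469e-10) = 4.76138e-17.

S_4 ≈ 734.810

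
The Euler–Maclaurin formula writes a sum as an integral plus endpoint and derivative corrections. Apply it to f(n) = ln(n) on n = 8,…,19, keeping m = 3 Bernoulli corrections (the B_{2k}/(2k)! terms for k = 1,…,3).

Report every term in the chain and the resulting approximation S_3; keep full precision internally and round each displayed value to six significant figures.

S_3 ≈ 30.8147

The integral term ∫_8^19 ln(x) dx = 28.3088.
½[f(8) + f(19)] = ½[2.07944 + 2.94444] = 2.51194.
Integral + boundary = 30.8207.
Correction k=1: B_{2}/2! · (f^{(1)}(19) − f^{(1)}(8)) = 1/12 · (0.0526316 − 0.125000) = -0.00603070.
Partial sum through k=1: 30.8147.
Correction k=2: B_{4}/4! · (f^{(3)}(19) − f^{(3)}(8)) = −1/720 · (0.000291588 − 0.00390625) = 5.02036e-06.
Partial sum through k=2: 30.8147.
Correction k=3: B_{6}/6! · (f^{(5)}(19) − f^{(5)}(8)) = 1/30240 · (9.69267e-06 − 0.000732422) = -2.38998e-08.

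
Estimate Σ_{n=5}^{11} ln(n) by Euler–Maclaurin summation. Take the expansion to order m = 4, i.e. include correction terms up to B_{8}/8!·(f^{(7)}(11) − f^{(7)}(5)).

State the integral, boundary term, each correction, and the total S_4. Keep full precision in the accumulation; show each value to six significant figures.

∫_5^11 ln(x) dx evaluates to 12.3297.
½[f(5) + f(11)] = ½[1.60944 + 2.39790] = 2.00367.
So far: 14.3333.
Correction k=1: B_{2}/2! · (f^{(1)}(11) − f^{(1)}(5)) = 1/12 · (0.0909091 − 0.200000) = -0.00909091.
After k=1: 14.3242.
Correction k=2: B_{4}/4! · (f^{(3)}(11) − f^{(3)}(5)) = −1/720 · (0.00150263 − 0.0160000) = 2.01352e-05.
After k=2: 14.3243.
Correction k=3: B_{6}/6! · (f^{(5)}(11) − f^{(5)}(5)) = 1/30240 · (0.000149021 − 0.00768000) = -2.49040e-07.
After k=3: 14.3243.
Correction k=4: B_{8}/8! · (f^{(7)}(11) − f^{(7)}(5)) = −1/1209600 · (3.69474e-05 − 0.00921600) = 7.58850e-09.

S_4 ≈ 14.3243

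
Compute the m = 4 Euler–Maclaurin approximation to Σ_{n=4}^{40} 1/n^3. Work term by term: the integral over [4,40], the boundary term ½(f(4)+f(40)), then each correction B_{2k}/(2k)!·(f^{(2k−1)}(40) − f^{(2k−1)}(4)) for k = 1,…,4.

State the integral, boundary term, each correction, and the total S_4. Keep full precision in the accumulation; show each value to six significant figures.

The integral term ∫_4^40 1/x^3 dx = 0.0309375.
Endpoint term: (f(4) + f(40))/2 = (0.0156250 + 1.56250e-05)/2 = 0.00782031.
Running total after boundary: 0.0387578.
Correction k=1: B_{2}/2! · (f^{(1)}(40) − f^{(1)}(4)) = 1/12 · (-1.17187e-06 − (-0.0117188)) = 0.000976465.
After k=1: 0.0397343.
Correction k=2: B_{4}/4! · (f^{(3)}(40) − f^{(3)}(4)) = −1/720 · (-1.46484e-08 − (-0.0146484)) = -2.03450e-05.
After k=2: 0.0397139.
Correction k=3: B_{6}/6! · (f^{(5)}(40) − f^{(5)}(4)) = 1/30240 · (-3.84521e-10 − (-0.0384521)) = 1.27157e-06.
After k=3: 0.0397152.
Correction k=4: B_{8}/8! · (f^{(7)}(40) − f^{(7)}(4)) = −1/1209600 · (-1.73035e-11 − (-0.173035)) = -1.43051e-07.

S_4 ≈ 0.0397151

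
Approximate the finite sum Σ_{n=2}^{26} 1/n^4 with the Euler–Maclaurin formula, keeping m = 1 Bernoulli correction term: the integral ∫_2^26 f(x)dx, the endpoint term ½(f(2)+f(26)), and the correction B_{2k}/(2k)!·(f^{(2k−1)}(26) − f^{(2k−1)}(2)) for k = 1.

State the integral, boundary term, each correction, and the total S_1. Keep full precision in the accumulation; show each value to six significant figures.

Integral: ∫_2^26 1/x^4 dx = 0.0416477.
Boundary: ½(f(2) + f(26)) = ½(0.0625000 + 2.18830e-06) = 0.0312511.
So far: 0.0728988.
Correction k=1: B_{2}/2! · (f^{(1)}(26) − f^{(1)}(2)) = 1/12 · (-3.36661e-07 − (-0.125000)) = 0.0104166.

S_1 ≈ 0.0833154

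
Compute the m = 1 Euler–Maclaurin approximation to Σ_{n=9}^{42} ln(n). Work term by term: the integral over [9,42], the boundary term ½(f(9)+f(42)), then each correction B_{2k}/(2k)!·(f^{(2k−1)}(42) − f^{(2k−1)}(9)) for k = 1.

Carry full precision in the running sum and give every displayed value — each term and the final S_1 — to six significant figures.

∫_9^42 ln(x) dx evaluates to 104.207.
Boundary: ½(f(9) + f(42)) = ½(2.19722 + 3.73767) = 2.96745.
So far: 107.175.
Order-1 term: 1/12 · (0.0238095 − 0.111111) = -0.00727513.

S_1 ≈ 107.167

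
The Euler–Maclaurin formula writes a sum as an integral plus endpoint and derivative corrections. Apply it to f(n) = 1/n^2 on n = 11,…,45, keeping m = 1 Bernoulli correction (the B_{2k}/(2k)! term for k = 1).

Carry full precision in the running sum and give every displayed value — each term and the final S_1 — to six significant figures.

Integral: ∫_11^45 1/x^2 dx = 0.0686869.
Endpoint term: (f(11) + f(45))/2 = (0.00826446 + 0.000493827)/2 = 0.00437914.
Integral + boundary = 0.0730660.
Order-1 term: 1/12 · (-2.19479e-05 − (-0.00150263)) = 0.000123390.

S_1 ≈ 0.0731894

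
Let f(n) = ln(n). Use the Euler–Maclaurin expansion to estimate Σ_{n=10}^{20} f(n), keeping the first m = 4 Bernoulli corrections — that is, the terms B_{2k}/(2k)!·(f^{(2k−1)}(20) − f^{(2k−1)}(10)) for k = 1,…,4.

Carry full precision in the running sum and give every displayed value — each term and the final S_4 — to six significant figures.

The integral term ∫_10^20 ln(x) dx = 26.8888.
Endpoint term: (f(10) + f(20))/2 = (2.30259 + 2.99573)/2 = 2.64916.
Integral + boundary = 29.5380.
Correction k=1: B_{2}/2! · (f^{(1)}(20) − f^{(1)}(10)) = 1/12 · (0.0500000 − 0.100000) = -0.00416667.
After k=1: 29.5338.
Correction k=2: B_{4}/4! · (f^{(3)}(20) − f^{(3)}(10)) = −1/720 · (0.000250000 − 0.00200000) = 2.43056e-06.
After k=2: 29.5338.
Correction k=3: B_{6}/6! · (f^{(5)}(20) − f^{(5)}(10)) = 1/30240 · (7.50000e-06 − 0.000240000) = -7.68849e-09.
After k=3: 29.5338.
Correction k=4: B_{8}/8! · (f^{(7)}(20) − f^{(7)}(10)) = −1/1209600 · (5.62500e-07 − 7.20000e-05) = 5.90588e-11.

S_4 ≈ 29.5338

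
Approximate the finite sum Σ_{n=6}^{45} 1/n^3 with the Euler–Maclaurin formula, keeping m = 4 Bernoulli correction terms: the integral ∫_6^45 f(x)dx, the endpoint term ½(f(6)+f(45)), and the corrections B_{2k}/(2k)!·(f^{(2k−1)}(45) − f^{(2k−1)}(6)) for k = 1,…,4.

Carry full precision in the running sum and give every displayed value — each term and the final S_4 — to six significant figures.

∫_6^45 1/x^3 dx evaluates to 0.0136420.
½[f(6) + f(45)] = ½[0.00462963 + 1.09739e-05] = 0.00232030.
Running total after boundary: 0.0159623.
Correction k=1: B_{2}/2! · (f^{(1)}(45) − f^{(1)}(6)) = 1/12 · (-7.31596e-07 − (-0.00231481)) = 0.000192840.
After k=1: 0.0161551.
Correction k=2: B_{4}/4! · (f^{(3)}(45) − f^{(3)}(6)) = −1/720 · (-7.22564e-09 − (-0.00128601)) = -1.78611e-06.
After k=2: 0.0161533.
Correction k=3: B_{6}/6! · (f^{(5)}(45) − f^{(5)}(6)) = 1/30240 · (-1.49865e-10 − (-0.00150034)) = 4.96145e-08.
After k=3: 0.0161534.
Correction k=4: B_{8}/8! · (f^{(7)}(45) − f^{(7)}(6)) = −1/1209600 · (-5.32854e-12 − (-0.00300069)) = -2.48073e-09.

S_4 ≈ 0.0161534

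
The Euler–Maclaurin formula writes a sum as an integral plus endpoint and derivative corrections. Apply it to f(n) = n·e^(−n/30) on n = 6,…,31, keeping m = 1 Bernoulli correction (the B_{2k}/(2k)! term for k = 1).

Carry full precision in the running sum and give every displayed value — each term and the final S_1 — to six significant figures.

∫_6^31 x·e^(−x/30) dx evaluates to 233.081.
Boundary: ½(f(6) + f(31)) = ½(4.91238 + 11.0304) = 7.97139.
Integral + boundary = 241.052.
k=1: B_{2}/(2)! × [f^{(1)}(31) − f^{(1)}(6)] = 1/12 × (-0.0118606 − 0.654985) = -0.0555704.

S_1 ≈ 240.996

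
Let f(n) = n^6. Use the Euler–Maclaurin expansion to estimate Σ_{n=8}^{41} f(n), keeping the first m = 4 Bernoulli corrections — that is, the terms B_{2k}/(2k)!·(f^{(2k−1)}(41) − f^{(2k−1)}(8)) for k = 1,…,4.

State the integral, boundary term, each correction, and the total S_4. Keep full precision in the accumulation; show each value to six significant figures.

S_4 ≈ 3.02548e+10

∫_8^41 x^6 dx evaluates to 2.78217e+10.
Boundary: ½(f(8) + f(41)) = ½(262144 + 4.75010e+09) = 2.37518e+09.
Running total after boundary: 3.01969e+10.
k=1: B_{2}/(2)! × [f^{(1)}(41) − f^{(1)}(8)] = 1/12 × (6.95137e+08 − 196608) = 5.79117e+07.
Partial sum through k=1: 3.02548e+10.
k=2: B_{4}/(4)! × [f^{(3)}(41) − f^{(3)}(8)] = −1/720 × (8.27052e+06 − 61440.0) = -11401.5.
Partial sum through k=2: 3.02548e+10.
k=3: B_{6}/(6)! × [f^{(5)}(41) − f^{(5)}(8)] = 1/30240 × (29520.0 − 5760.00) = 0.785714.
Partial sum through k=3: 3.02548e+10.
k=4: B_{8}/(8)! × [f^{(7)}(41) − f^{(7)}(8)] = −1/1209600 × (0.00000 − 0.00000) = 0.00000.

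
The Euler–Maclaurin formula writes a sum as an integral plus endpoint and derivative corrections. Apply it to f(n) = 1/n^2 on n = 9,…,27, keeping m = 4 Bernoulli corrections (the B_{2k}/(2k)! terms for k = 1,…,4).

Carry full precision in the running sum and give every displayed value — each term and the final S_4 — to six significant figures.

S_4 ≈ 0.0811524

∫_9^27 1/x^2 dx evaluates to 0.0740741.
Boundary: ½(f(9) + f(27)) = ½(0.0123457 + 0.00137174) = 0.00685871.
So far: 0.0809328.
k=1: B_{2}/(2)! × [f^{(1)}(27) − f^{(1)}(9)] = 1/12 × (-0.000101611 − (-0.00274348)) = 0.000220156.
After k=1: 0.0811529.
k=2: B_{4}/(4)! × [f^{(3)}(27) − f^{(3)}(9)] = −1/720 × (-1.67260e-06 − (-0.000406442)) = -5.62180e-07.
After k=2: 0.0811524.
k=3: B_{6}/(6)! × [f^{(5)}(27) − f^{(5)}(9)] = 1/30240 × (-6.88313e-08 − (-0.000150534)) = 4.97570e-09.
After k=3: 0.0811524.
k=4: B_{8}/(8)! × [f^{(7)}(27) − f^{(7)}(9)] = −1/1209600 × (-5.28745e-09 − (-0.000104073)) = -8.60348e-11.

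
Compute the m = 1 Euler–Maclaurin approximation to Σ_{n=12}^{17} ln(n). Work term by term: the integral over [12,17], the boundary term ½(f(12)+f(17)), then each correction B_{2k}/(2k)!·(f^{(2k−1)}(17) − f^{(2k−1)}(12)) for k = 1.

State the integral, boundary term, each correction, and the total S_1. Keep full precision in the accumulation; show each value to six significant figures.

S_1 ≈ 16.0028

The integral term ∫_12^17 ln(x) dx = 13.3457.
½[f(12) + f(17)] = ½[2.48491 + 2.83321] = 2.65906.
Running total after boundary: 16.0048.
Order-1 term: 1/12 · (0.0588235 − 0.0833333) = -0.00204248.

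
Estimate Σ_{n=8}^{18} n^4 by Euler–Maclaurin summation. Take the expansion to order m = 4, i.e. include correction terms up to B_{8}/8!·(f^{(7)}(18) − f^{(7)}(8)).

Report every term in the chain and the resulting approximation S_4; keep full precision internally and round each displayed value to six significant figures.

∫_8^18 x^4 dx evaluates to 371360.
Boundary: ½(f(8) + f(18)) = ½(4096.00 + 104976) = 54536.0.
So far: 425896.
Correction k=1: B_{2}/2! · (f^{(1)}(18) − f^{(1)}(8)) = 1/12 · (23328.0 − 2048.00) = 1773.33.
Partial sum through k=1: 427669.
Correction k=2: B_{4}/4! · (f^{(3)}(18) − f^{(3)}(8)) = −1/720 · (432.000 − 192.000) = -0.333333.
Partial sum through k=2: 427669.
Correction k=3: B_{6}/6! · (f^{(5)}(18) − f^{(5)}(8)) = 1/30240 · (0.00000 − 0.00000) = 0.00000.
Partial sum through k=3: 427669.
Correction k=4: B_{8}/8! · (f^{(7)}(18) − f^{(7)}(8)) = −1/1209600 · (0.00000 − 0.00000) = 0.00000.

S_4 ≈ 427669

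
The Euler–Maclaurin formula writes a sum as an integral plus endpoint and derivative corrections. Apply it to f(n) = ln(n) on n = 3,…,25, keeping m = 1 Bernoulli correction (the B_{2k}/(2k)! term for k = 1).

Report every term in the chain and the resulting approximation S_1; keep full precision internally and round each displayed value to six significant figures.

∫_3^25 ln(x) dx evaluates to 55.1761.
Endpoint term: (f(3) + f(25))/2 = (1.09861 + 3.21888)/2 = 2.15874.
So far: 57.3348.
k=1: B_{2}/(2)! × [f^{(1)}(25) − f^{(1)}(3)] = 1/12 × (0.0400000 − 0.333333) = -0.0244444.

S_1 ≈ 57.3104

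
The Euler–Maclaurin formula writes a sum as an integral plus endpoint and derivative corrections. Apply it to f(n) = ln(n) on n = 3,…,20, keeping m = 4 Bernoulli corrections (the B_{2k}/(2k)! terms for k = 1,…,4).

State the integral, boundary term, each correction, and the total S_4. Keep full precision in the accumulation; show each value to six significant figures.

S_4 ≈ 41.6425

∫_3^20 ln(x) dx evaluates to 39.6188.
Endpoint term: (f(3) + f(20))/2 = (1.09861 + 2.99573)/2 = 2.04717.
Running total after boundary: 41.6660.
Correction k=1: B_{2}/2! · (f^{(1)}(20) − f^{(1)}(3)) = 1/12 · (0.0500000 − 0.333333) = -0.0236111.
Partial sum through k=1: 41.6424.
Correction k=2: B_{4}/4! · (f^{(3)}(20) − f^{(3)}(3)) = −1/720 · (0.000250000 − 0.0740741) = 0.000102533.
Partial sum through k=2: 41.6425.
Correction k=3: B_{6}/6! · (f^{(5)}(20) − f^{(5)}(3)) = 1/30240 · (7.50000e-06 − 0.0987654) = -3.26580e-06.
Partial sum through k=3: 41.6425.
Correction k=4: B_{8}/8! · (f^{(7)}(20) − f^{(7)}(3)) = −1/1209600 · (5.62500e-07 − 0.329218) = 2.72171e-07.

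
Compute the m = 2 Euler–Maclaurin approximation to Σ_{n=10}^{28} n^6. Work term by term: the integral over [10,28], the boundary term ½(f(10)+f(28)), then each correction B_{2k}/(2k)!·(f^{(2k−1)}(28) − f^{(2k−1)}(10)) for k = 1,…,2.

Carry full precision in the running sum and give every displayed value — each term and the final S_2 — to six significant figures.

Integral: ∫_10^28 x^6 dx = 1.92613e+09.
Endpoint term: (f(10) + f(28))/2 = (1.00000e+06 + 4.81890e+08)/2 = 2.41445e+08.
Running total after boundary: 2.16758e+09.
Correction k=1: B_{2}/2! · (f^{(1)}(28) − f^{(1)}(10)) = 1/12 · (1.03262e+08 − 600000) = 8.55518e+06.
Running total after k=1: 2.17613e+09.
Correction k=2: B_{4}/4! · (f^{(3)}(28) − f^{(3)}(10)) = −1/720 · (2.63424e+06 − 120000) = -3492.00.

S_2 ≈ 2.17613e+09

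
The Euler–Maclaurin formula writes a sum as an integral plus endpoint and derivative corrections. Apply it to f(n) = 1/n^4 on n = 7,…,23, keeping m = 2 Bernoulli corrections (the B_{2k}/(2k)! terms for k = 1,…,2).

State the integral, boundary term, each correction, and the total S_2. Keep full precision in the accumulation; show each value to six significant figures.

∫_7^23 1/x^4 dx evaluates to 0.000944421.
Boundary: ½(f(7) + f(23)) = ½(0.000416493 + 3.57346e-06) = 0.000210033.
So far: 0.00115445.
k=1: B_{2}/(2)! × [f^{(1)}(23) − f^{(1)}(7)] = 1/12 × (-6.21471e-07 − (-0.000237996)) = 1.97812e-05.
After k=1: 0.00117424.
k=2: B_{4}/(4)! × [f^{(3)}(23) − f^{(3)}(7)] = −1/720 × (-3.52441e-08 − (-0.000145712)) = -2.02329e-07.

S_2 ≈ 0.00117403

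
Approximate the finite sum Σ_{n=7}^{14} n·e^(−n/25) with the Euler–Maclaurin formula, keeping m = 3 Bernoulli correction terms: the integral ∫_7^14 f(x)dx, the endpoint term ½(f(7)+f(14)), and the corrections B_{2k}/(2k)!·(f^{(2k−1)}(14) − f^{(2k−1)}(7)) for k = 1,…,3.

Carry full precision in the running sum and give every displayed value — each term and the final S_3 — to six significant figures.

Integral: ∫_7^14 x·e^(−x/25) dx = 47.6982.
Boundary: ½(f(7) + f(14)) = ½(5.29049 + 7.99693) = 6.64371.
Integral + boundary = 54.3419.
k=1: B_{2}/(2)! × [f^{(1)}(14) − f^{(1)}(7)] = 1/12 × (0.251332 − 0.544164) = -0.0244027.
After k=1: 54.3175.
k=2: B_{4}/(4)! × [f^{(3)}(14) − f^{(3)}(7)] = −1/720 × (0.00223000 − 0.00328917) = 1.47107e-06.
After k=2: 54.3175.
k=3: B_{6}/(6)! × [f^{(5)}(14) − f^{(5)}(7)] = 1/30240 × (6.49259e-06 − 9.13229e-06) = -8.72915e-11.

S_3 ≈ 54.3175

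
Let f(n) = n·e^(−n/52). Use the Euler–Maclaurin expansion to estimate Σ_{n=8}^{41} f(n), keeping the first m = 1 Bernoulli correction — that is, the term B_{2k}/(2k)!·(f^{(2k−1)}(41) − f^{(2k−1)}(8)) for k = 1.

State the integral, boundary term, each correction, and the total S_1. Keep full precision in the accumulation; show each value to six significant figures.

The integral term ∫_8^41 x·e^(−x/52) dx = 476.928.
Endpoint term: (f(8) + f(41))/2 = (6.85923 + 18.6363)/2 = 12.7478.
So far: 489.675.
Correction k=1: B_{2}/2! · (f^{(1)}(41) − f^{(1)}(8)) = 1/12 · (0.0961534 − 0.725496) = -0.0524452.

S_1 ≈ 489.623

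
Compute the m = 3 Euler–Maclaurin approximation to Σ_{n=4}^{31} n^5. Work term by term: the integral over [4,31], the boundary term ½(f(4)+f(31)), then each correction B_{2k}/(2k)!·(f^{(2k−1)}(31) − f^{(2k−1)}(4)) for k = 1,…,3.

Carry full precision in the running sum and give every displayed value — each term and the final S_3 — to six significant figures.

Integral: ∫_4^31 x^5 dx = 1.47917e+08.
Endpoint term: (f(4) + f(31))/2 = (1024.00 + 2.86292e+07)/2 = 1.43151e+07.
Running total after boundary: 1.62232e+08.
Correction k=1: B_{2}/2! · (f^{(1)}(31) − f^{(1)}(4)) = 1/12 · (4.61760e+06 − 1280.00) = 384694.
After k=1: 1.62616e+08.
Correction k=2: B_{4}/4! · (f^{(3)}(31) − f^{(3)}(4)) = −1/720 · (57660.0 − 960.000) = -78.7500.
After k=2: 1.62616e+08.
Correction k=3: B_{6}/6! · (f^{(5)}(31) − f^{(5)}(4)) = 1/30240 · (120.000 − 120.000) = 0.00000.

S_3 ≈ 1.62616e+08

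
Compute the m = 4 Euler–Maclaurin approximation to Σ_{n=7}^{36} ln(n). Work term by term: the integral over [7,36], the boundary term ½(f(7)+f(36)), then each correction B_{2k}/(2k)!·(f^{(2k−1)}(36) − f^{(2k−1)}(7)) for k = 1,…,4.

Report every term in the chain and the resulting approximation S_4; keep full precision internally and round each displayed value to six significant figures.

Integral: ∫_7^36 ln(x) dx = 86.3853.
½[f(7) + f(36)] = ½[1.94591 + 3.58352] = 2.76471.
Running total after boundary: 89.1500.
Order-1 term: 1/12 · (0.0277778 − 0.142857) = -0.00958995.
Running total after k=1: 89.1404.
Order-2 term: −1/720 · (4.28669e-05 − 0.00583090) = 8.03894e-06.
Running total after k=2: 89.1404.
Order-3 term: 1/30240 · (3.96916e-07 − 0.00142798) = -4.72083e-08.
Running total after k=3: 89.1404.
Order-4 term: −1/1209600 · (9.18787e-09 − 0.000874271) = 7.22770e-10.

S_4 ≈ 89.1404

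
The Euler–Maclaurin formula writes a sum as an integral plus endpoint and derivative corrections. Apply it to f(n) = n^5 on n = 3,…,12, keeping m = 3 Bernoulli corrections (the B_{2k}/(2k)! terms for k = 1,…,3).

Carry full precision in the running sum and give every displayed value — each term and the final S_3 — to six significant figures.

S_3 ≈ 630675

The integral term ∫_3^12 x^5 dx = 497542.
Boundary: ½(f(3) + f(12)) = ½(243.000 + 248832) = 124538.
So far: 622080.
Order-1 term: 1/12 · (103680 − 405.000) = 8606.25.
After k=1: 630686.
Order-2 term: −1/720 · (8640.00 − 540.000) = -11.2500.
After k=2: 630675.
Order-3 term: 1/30240 · (120.000 − 120.000) = 0.00000.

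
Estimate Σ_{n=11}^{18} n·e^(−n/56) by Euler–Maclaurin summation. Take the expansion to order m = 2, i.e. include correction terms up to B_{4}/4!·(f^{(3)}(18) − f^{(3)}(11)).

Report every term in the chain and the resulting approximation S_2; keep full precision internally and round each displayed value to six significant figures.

S_2 ≈ 89.0336

The integral term ∫_11^18 x·e^(−x/56) dx = 78.0025.
Boundary: ½(f(11) + f(18)) = ½(9.03826 + 13.0520) = 11.0451.
Integral + boundary = 89.0477.
Correction k=1: B_{2}/2! · (f^{(1)}(18) − f^{(1)}(11)) = 1/12 · (0.492041 − 0.660263) = -0.0140185.
Running total after k=1: 89.0336.
Correction k=2: B_{4}/4! · (f^{(3)}(18) − f^{(3)}(11)) = −1/720 · (0.000619345 − 0.000734561) = 1.60022e-07.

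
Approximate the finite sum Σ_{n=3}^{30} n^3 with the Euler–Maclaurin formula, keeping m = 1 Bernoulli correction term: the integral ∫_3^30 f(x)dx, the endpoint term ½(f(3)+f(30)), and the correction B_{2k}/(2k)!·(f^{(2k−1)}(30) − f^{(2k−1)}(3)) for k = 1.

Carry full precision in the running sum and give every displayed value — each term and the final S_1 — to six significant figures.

The integral term ∫_3^30 x^3 dx = 202480.
Endpoint term: (f(3) + f(30))/2 = (27.0000 + 27000.0)/2 = 13513.5.
Integral + boundary = 215993.
Order-1 term: 1/12 · (2700.00 − 27.0000) = 222.750.

S_1 ≈ 216216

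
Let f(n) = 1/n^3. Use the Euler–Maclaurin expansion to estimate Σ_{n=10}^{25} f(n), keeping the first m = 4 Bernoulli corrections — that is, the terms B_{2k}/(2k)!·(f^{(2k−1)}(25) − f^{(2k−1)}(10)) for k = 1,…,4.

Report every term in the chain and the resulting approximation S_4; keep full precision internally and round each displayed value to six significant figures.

S_4 ≈ 0.00475628

∫_10^25 1/x^3 dx evaluates to 0.00420000.
½[f(10) + f(25)] = ½[0.00100000 + 6.40000e-05] = 0.000532000.
So far: 0.00473200.
Correction k=1: B_{2}/2! · (f^{(1)}(25) − f^{(1)}(10)) = 1/12 · (-7.68000e-06 − (-0.000300000)) = 2.43600e-05.
Running total after k=1: 0.00475636.
Correction k=2: B_{4}/4! · (f^{(3)}(25) − f^{(3)}(10)) = −1/720 · (-2.45760e-07 − (-6.00000e-05)) = -8.29920e-08.
Running total after k=2: 0.00475628.
Correction k=3: B_{6}/6! · (f^{(5)}(25) − f^{(5)}(10)) = 1/30240 · (-1.65151e-08 − (-2.52000e-05)) = 8.32787e-10.
Running total after k=3: 0.00475628.
Correction k=4: B_{8}/8! · (f^{(7)}(25) − f^{(7)}(10)) = −1/1209600 · (-1.90254e-09 − (-1.81440e-05)) = -1.49984e-11.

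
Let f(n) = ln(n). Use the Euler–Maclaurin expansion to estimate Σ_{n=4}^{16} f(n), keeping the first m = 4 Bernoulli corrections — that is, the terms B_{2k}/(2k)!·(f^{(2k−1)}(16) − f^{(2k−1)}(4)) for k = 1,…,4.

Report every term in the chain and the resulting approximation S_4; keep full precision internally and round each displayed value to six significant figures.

The integral term ∫_4^16 ln(x) dx = 26.8162.
Endpoint term: (f(4) + f(16))/2 = (1.38629 + 2.77259)/2 = 2.07944.
Running total after boundary: 28.8957.
Order-1 term: 1/12 · (0.0625000 − 0.250000) = -0.0156250.
After k=1: 28.8801.
Order-2 term: −1/720 · (0.000488281 − 0.0312500) = 4.27246e-05.
After k=2: 28.8801.
Order-3 term: 1/30240 · (2.28882e-05 − 0.0234375) = -7.74293e-07.
After k=3: 28.8801.
Order-4 term: −1/1209600 · (2.68221e-06 − 0.0439453) = 3.63282e-08.

S_4 ≈ 28.8801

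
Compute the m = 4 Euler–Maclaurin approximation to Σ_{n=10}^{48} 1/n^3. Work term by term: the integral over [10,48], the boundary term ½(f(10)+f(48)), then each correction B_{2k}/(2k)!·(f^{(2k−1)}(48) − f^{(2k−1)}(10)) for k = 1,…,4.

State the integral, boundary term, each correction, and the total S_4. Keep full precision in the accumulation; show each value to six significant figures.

∫_10^48 1/x^3 dx evaluates to 0.00478299.
Boundary: ½(f(10) + f(48)) = ½(0.00100000 + 9.04225e-06) = 0.000504521.
So far: 0.00528751.
Correction k=1: B_{2}/2! · (f^{(1)}(48) − f^{(1)}(10)) = 1/12 · (-5.65140e-07 − (-0.000300000)) = 2.49529e-05.
After k=1: 0.00531246.
Correction k=2: B_{4}/4! · (f^{(3)}(48) − f^{(3)}(10)) = −1/720 · (-4.90573e-09 − (-6.00000e-05)) = -8.33265e-08.
After k=2: 0.00531238.
Correction k=3: B_{6}/6! · (f^{(5)}(48) − f^{(5)}(10)) = 1/30240 · (-8.94274e-11 − (-2.52000e-05)) = 8.33330e-10.
After k=3: 0.00531238.
Correction k=4: B_{8}/8! · (f^{(7)}(48) − f^{(7)}(10)) = −1/1209600 · (-2.79461e-12 − (-1.81440e-05)) = -1.50000e-11.

S_4 ≈ 0.00531238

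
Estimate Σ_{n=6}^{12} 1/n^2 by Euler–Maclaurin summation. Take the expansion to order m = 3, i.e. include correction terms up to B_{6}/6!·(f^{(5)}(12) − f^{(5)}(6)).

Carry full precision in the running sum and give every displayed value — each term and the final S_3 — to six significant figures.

S_3 ≈ 0.101366

The integral term ∫_6^12 1/x^2 dx = 0.0833333.
Endpoint term: (f(6) + f(12))/2 = (0.0277778 + 0.00694444)/2 = 0.0173611.
Running total after boundary: 0.100694.
Correction k=1: B_{2}/2! · (f^{(1)}(12) − f^{(1)}(6)) = 1/12 · (-0.00115741 − (-0.00925926)) = 0.000675154.
Running total after k=1: 0.101370.
Correction k=2: B_{4}/4! · (f^{(3)}(12) − f^{(3)}(6)) = −1/720 · (-9.64506e-05 − (-0.00308642)) = -4.15273e-06.
Running total after k=2: 0.101365.
Correction k=3: B_{6}/6! · (f^{(5)}(12) − f^{(5)}(6)) = 1/30240 · (-2.00939e-05 − (-0.00257202)) = 8.43890e-08.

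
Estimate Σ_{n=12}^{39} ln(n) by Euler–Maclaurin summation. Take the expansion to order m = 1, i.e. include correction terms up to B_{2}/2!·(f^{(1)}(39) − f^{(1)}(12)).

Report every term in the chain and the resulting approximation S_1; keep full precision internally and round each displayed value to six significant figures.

S_1 ≈ 89.1295

The integral term ∫_12^39 ln(x) dx = 86.0600.
Boundary: ½(f(12) + f(39)) = ½(2.48491 + 3.66356) = 3.07423.
Running total after boundary: 89.1343.
k=1: B_{2}/(2)! × [f^{(1)}(39) − f^{(1)}(12)] = 1/12 × (0.0256410 − 0.0833333) = -0.00480769.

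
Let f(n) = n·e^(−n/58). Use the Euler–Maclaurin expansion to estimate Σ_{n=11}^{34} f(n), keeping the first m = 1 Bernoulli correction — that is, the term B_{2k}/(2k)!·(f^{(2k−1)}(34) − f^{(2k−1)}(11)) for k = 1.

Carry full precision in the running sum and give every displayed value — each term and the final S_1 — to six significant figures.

S_1 ≈ 355.473

∫_11^34 x·e^(−x/58) dx evaluates to 341.501.
Boundary: ½(f(11) + f(34)) = ½(9.09969 + 18.9188) = 14.0092.
Integral + boundary = 355.510.
k=1: B_{2}/(2)! × [f^{(1)}(34) − f^{(1)}(11)] = 1/12 × (0.230249 − 0.670353) = -0.0366754.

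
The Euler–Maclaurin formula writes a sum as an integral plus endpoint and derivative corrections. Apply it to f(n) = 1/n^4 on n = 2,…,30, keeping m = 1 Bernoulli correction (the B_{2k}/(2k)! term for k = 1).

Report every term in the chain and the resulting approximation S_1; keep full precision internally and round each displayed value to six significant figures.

S_1 ≈ 0.0833216

The integral term ∫_2^30 1/x^4 dx = 0.0416543.
Boundary: ½(f(2) + f(30)) = ½(0.0625000 + 1.23457e-06) = 0.0312506.
So far: 0.0729049.
Correction k=1: B_{2}/2! · (f^{(1)}(30) − f^{(1)}(2)) = 1/12 · (-1.64609e-07 − (-0.125000)) = 0.0104167.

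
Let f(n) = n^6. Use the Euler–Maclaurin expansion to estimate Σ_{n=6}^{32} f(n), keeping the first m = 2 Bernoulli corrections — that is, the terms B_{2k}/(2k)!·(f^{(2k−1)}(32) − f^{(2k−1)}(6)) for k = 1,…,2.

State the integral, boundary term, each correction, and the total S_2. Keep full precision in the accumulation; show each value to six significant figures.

The integral term ∫_6^32 x^6 dx = 4.90849e+09.
Boundary: ½(f(6) + f(32)) = ½(46656.0 + 1.07374e+09) = 5.36894e+08.
Running total after boundary: 5.44539e+09.
k=1: B_{2}/(2)! × [f^{(1)}(32) − f^{(1)}(6)] = 1/12 × (2.01327e+08 − 46656.0) = 1.67733e+07.
Running total after k=1: 5.46216e+09.
k=2: B_{4}/(4)! × [f^{(3)}(32) − f^{(3)}(6)] = −1/720 × (3.93216e+06 − 25920.0) = -5425.33.

S_2 ≈ 5.46216e+09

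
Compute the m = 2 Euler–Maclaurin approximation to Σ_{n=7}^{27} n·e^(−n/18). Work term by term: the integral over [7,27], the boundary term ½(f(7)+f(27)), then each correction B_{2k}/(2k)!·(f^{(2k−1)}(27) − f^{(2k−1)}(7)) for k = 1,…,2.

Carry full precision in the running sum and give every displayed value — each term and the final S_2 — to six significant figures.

S_2 ≈ 129.620

Integral: ∫_7^27 x·e^(−x/18) dx = 124.279.
Boundary: ½(f(7) + f(27)) = ½(4.74467 + 6.02451) = 5.38459.
So far: 129.663.
k=1: B_{2}/(2)! × [f^{(1)}(27) − f^{(1)}(7)] = 1/12 × (-0.111565 − 0.414217) = -0.0438152.
Running total after k=1: 129.620.
k=2: B_{4}/(4)! × [f^{(3)}(27) − f^{(3)}(7)] = −1/720 × (0.00103301 − 0.00546246) = 6.15201e-06.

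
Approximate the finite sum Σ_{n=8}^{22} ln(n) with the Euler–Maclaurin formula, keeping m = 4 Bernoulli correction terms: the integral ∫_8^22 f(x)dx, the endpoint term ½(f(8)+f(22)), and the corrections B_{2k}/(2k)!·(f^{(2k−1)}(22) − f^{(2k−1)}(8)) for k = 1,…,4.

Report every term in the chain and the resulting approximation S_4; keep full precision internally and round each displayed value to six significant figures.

S_4 ≈ 39.9460

Integral: ∫_8^22 ln(x) dx = 37.3674.
½[f(8) + f(22)] = ½[2.07944 + 3.09104] = 2.58524.
Integral + boundary = 39.9526.
k=1: B_{2}/(2)! × [f^{(1)}(22) − f^{(1)}(8)] = 1/12 × (0.0454545 − 0.125000) = -0.00662879.
Partial sum through k=1: 39.9460.
k=2: B_{4}/(4)! × [f^{(3)}(22) − f^{(3)}(8)] = −1/720 × (0.000187829 − 0.00390625) = 5.16447e-06.
Partial sum through k=2: 39.9460.
k=3: B_{6}/(6)! × [f^{(5)}(22) − f^{(5)}(8)] = 1/30240 × (4.65691e-06 − 0.000732422) = -2.40663e-08.
Partial sum through k=3: 39.9460.
k=4: B_{8}/(8)! × [f^{(7)}(22) − f^{(7)}(8)] = −1/1209600 × (2.88651e-07 − 0.000343323) = 2.83593e-10.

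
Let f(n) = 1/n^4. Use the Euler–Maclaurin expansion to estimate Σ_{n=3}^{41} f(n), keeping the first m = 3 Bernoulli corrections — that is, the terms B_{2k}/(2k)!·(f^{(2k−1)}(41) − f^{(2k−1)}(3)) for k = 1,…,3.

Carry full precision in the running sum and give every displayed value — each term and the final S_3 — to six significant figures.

S_3 ≈ 0.0198207

∫_3^41 1/x^4 dx evaluates to 0.0123408.
Boundary: ½(f(3) + f(41)) = ½(0.0123457 + 3.53887e-07) = 0.00617302.
Running total after boundary: 0.0185139.
k=1: B_{2}/(2)! × [f^{(1)}(41) − f^{(1)}(3)] = 1/12 × (-3.45256e-08 − (-0.0164609)) = 0.00137174.
Running total after k=1: 0.0198856.
k=2: B_{4}/(4)! × [f^{(3)}(41) − f^{(3)}(3)] = −1/720 × (-6.16161e-10 − (-0.0548697)) = -7.62079e-05.
Running total after k=2: 0.0198094.
k=3: B_{6}/(6)! × [f^{(5)}(41) − f^{(5)}(3)] = 1/30240 × (-2.05265e-11 − (-0.341411)) = 1.12901e-05.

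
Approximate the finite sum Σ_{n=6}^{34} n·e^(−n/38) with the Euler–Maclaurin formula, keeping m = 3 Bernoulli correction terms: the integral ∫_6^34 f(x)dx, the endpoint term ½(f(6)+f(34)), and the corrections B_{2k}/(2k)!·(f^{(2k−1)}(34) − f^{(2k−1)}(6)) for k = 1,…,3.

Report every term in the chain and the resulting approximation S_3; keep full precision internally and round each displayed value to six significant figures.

S_3 ≈ 318.996

∫_6^34 x·e^(−x/38) dx evaluates to 309.542.
½[f(6) + f(34)] = ½[5.12364 + 13.8963] = 9.50998.
Running total after boundary: 319.052.
Order-1 term: 1/12 · (0.0430226 − 0.719107) = -0.0563404.
Partial sum through k=1: 318.996.
Order-2 term: −1/720 · (0.000595882 − 0.00168074) = 1.50675e-06.
Partial sum through k=2: 318.996.
Order-3 term: 1/30240 · (8.04688e-07 − 1.98302e-06) = -3.89660e-11.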